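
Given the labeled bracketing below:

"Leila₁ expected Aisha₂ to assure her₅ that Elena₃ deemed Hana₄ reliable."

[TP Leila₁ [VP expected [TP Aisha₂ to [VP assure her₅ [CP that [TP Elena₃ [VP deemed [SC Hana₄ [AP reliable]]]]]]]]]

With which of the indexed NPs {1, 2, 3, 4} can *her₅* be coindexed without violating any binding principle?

*her* is a pronoun, so Principle B applies: it must be free in its binding domain.
Binding domain of *her₅*: the embedded TP, whose subject is Aisha₂.
*Leila₁* c-commands the pronoun but from outside its binding domain, and is not c-commanded by it → coindexation permitted.
*Aisha₂* c-commands the pronoun within its binding domain → coindexation would violate Principle B.
*Elena₃*: the pronoun c-commands this R-expression → coindexation would violate Principle C on *Elena₃*.
*Hana₄*: the pronoun c-commands this R-expression → coindexation would violate Principle C on *Hana₄*.

{1}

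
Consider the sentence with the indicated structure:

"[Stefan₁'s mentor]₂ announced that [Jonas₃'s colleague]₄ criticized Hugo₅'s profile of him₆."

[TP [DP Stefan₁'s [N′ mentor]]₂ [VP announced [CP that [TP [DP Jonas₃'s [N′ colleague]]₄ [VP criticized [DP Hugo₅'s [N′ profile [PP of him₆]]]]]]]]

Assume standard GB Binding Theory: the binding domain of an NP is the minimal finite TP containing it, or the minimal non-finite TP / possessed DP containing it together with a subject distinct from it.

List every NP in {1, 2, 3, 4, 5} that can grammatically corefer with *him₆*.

{1, 2, 3, 4}

*him* is a pronoun, so Principle B applies: it must be free in its binding domain.
Binding domain of *him₆*: the possessed DP, whose subject is Hugo₅.
*Stefan₁* and the pronoun do not c-command one another → neither Principle B nor Principle C is at stake; coindexation permitted.
*[Stefan₁'s mentor]₂* c-commands the pronoun but from outside its binding domain, and is not c-commanded by it → coindexation permitted.
*Jonas₃* and the pronoun do not c-command one another → neither Principle B nor Principle C is at stake; coindexation permitted.
*[Jonas₃'s colleague]₄* c-commands the pronoun but from outside its binding domain, and is not c-commanded by it → coindexation permitted.
*Hugo₅* c-commands the pronoun within its binding domain → coindexation would violate Principle B.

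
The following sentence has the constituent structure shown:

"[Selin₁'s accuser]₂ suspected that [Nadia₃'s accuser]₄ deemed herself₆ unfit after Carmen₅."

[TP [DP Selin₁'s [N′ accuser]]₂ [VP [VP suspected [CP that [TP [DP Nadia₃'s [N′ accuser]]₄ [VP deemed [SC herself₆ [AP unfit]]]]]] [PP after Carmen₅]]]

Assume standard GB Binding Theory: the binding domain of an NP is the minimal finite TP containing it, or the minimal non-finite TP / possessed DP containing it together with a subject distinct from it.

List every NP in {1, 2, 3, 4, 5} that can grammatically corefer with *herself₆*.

{4}

*herself* is an anaphor, so Principle A applies: it must be bound in its binding domain.
Binding domain of *herself₆*: the embedded TP, whose subject is [Nadia₃'s accuser]₄.
*Selin₁* does not c-command the anaphor → cannot bind it.
*[Selin₁'s accuser]₂* c-commands the anaphor but is outside its binding domain → cannot satisfy Principle A.
*Nadia₃* does not c-command the anaphor → cannot bind it.
*[Nadia₃'s accuser]₄* c-commands the anaphor within its binding domain → licit binder.
*Carmen₅* does not c-command the anaphor → cannot bind it.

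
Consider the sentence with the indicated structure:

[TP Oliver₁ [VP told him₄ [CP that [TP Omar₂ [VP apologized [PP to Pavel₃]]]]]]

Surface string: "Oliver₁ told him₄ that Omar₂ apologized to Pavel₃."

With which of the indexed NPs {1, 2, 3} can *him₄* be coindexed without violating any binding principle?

none

*him* is a pronoun, so Principle B applies: it must be free in its binding domain.
Binding domain of *him₄*: the matrix TP, whose subject is Oliver₁.
*Oliver₁* c-commands the pronoun within its binding domain → coindexation would violate Principle B.
*Omar₂*: the pronoun c-commands this R-expression → coindexation would violate Principle C on *Omar₂*.
*Pavel₃*: the pronoun c-commands this R-expression → coindexation would violate Principle C on *Pavel₃*.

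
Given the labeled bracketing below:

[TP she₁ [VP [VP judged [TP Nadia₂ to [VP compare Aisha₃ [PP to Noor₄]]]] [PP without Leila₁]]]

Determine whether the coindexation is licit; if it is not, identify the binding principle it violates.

Principle C

The two coindexed NPs are *she₁* and *Leila₁*.
*Leila₁* is an R-expression. Principle C requires it to be free everywhere.
*she₁* c-commands it and carries the same index.
The R-expression is bound → Principle C violation.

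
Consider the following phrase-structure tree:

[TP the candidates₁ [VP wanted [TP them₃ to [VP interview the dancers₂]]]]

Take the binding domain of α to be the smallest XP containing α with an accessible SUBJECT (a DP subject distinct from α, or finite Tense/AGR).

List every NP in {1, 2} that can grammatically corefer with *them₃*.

none

*them* is a pronoun, so Principle B applies: it must be free in its binding domain.
Binding domain of *them₃*: the matrix TP, whose subject is the candidates₁.
*the candidates₁* c-commands the pronoun within its binding domain → coindexation would violate Principle B.
*the dancers₂*: the pronoun c-commands this R-expression → coindexation would violate Principle C on *the dancers₂*.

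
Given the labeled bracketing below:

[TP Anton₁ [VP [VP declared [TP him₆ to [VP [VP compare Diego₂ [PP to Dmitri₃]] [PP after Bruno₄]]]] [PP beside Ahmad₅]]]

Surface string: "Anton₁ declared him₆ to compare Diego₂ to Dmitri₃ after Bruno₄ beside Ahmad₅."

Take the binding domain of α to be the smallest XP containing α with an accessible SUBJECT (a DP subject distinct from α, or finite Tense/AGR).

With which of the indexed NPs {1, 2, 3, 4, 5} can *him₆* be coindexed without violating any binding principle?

{5}

*him* is a pronoun, so Principle B applies: it must be free in its binding domain.
Binding domain of *him₆*: the matrix TP, whose subject is Anton₁.
*Anton₁* c-commands the pronoun within its binding domain → coindexation would violate Principle B.
*Diego₂*: the pronoun c-commands this R-expression → coindexation would violate Principle C on *Diego₂*.
*Dmitri₃*: the pronoun c-commands this R-expression → coindexation would violate Principle C on *Dmitri₃*.
*Bruno₄*: the pronoun c-commands this R-expression → coindexation would violate Principle C on *Bruno₄*.
*Ahmad₅* and the pronoun do not c-command one another → neither Principle B nor Principle C is at stake; coindexation permitted.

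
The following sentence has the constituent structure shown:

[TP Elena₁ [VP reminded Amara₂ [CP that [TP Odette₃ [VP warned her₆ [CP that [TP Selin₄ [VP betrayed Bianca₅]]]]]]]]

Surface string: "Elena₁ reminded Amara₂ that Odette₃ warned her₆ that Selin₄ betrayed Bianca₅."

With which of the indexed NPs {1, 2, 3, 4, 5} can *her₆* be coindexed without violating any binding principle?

{1, 2}

*her* is a pronoun, so Principle B applies: it must be free in its binding domain.
Binding domain of *her₆*: the embedded TP, whose subject is Odette₃.
*Elena₁* c-commands the pronoun but from outside its binding domain, and is not c-commanded by it → coindexation permitted.
*Amara₂* c-commands the pronoun but from outside its binding domain, and is not c-commanded by it → coindexation permitted.
*Odette₃* c-commands the pronoun within its binding domain → coindexation would violate Principle B.
*Selin₄*: the pronoun c-commands this R-expression → coindexation would violate Principle C on *Selin₄*.
*Bianca₅*: the pronoun c-commands this R-expression → coindexation would violate Principle C on *Bianca₅*.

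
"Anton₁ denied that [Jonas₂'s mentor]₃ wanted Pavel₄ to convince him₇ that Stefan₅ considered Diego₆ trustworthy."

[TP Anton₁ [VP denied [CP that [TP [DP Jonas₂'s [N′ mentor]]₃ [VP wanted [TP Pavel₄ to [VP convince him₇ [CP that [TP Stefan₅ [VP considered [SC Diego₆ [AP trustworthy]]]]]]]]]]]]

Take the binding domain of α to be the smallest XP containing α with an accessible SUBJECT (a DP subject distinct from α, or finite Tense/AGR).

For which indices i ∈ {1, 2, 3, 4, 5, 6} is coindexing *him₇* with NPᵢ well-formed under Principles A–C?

{1, 2, 3}

*him* is a pronoun, so Principle B applies: it must be free in its binding domain.
Binding domain of *him₇*: the embedded TP, whose subject is Pavel₄.
*Anton₁* c-commands the pronoun but from outside its binding domain, and is not c-commanded by it → coindexation permitted.
*Jonas₂* and the pronoun do not c-command one another → neither Principle B nor Principle C is at stake; coindexation permitted.
*[Jonas₂'s mentor]₃* c-commands the pronoun but from outside its binding domain, and is not c-commanded by it → coindexation permitted.
*Pavel₄* c-commands the pronoun within its binding domain → coindexation would violate Principle B.
*Stefan₅*: the pronoun c-commands this R-expression → coindexation would violate Principle C on *Stefan₅*.
*Diego₆*: the pronoun c-commands this R-expression → coindexation would violate Principle C on *Diego₆*.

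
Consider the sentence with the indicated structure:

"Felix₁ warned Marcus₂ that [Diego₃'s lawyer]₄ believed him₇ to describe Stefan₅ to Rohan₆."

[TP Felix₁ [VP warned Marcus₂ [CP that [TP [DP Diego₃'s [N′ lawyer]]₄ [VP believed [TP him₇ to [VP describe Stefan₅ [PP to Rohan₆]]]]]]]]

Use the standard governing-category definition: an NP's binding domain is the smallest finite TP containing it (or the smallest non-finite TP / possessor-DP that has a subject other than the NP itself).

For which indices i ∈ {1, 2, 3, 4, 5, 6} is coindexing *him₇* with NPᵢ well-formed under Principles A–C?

*him* is a pronoun, so Principle B applies: it must be free in its binding domain.
Binding domain of *him₇*: the embedded TP, whose subject is [Diego₃'s lawyer]₄.
*Felix₁* c-commands the pronoun but from outside its binding domain, and is not c-commanded by it → coindexation permitted.
*Marcus₂* c-commands the pronoun but from outside its binding domain, and is not c-commanded by it → coindexation permitted.
*Diego₃* and the pronoun do not c-command one another → neither Principle B nor Principle C is at stake; coindexation permitted.
*[Diego₃'s lawyer]₄* c-commands the pronoun within its binding domain → coindexation would violate Principle B.
*Stefan₅*: the pronoun c-commands this R-expression → coindexation would violate Principle C on *Stefan₅*.
*Rohan₆*: the pronoun c-commands this R-expression → coindexation would violate Principle C on *Rohan₆*.

{1, 2, 3}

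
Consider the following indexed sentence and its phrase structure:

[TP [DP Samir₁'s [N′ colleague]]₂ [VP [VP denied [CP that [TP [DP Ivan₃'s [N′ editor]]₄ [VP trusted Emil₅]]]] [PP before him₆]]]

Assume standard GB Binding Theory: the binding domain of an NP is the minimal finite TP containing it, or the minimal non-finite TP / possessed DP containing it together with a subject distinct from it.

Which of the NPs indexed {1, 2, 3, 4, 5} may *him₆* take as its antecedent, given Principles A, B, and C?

{1, 3, 4, 5}

*him* is a pronoun, so Principle B applies: it must be free in its binding domain.
Binding domain of *him₆*: the matrix TP, whose subject is [Samir₁'s colleague]₂.
*Samir₁* and the pronoun do not c-command one another → neither Principle B nor Principle C is at stake; coindexation permitted.
*[Samir₁'s colleague]₂* c-commands the pronoun within its binding domain → coindexation would violate Principle B.
*Ivan₃* and the pronoun do not c-command one another → neither Principle B nor Principle C is at stake; coindexation permitted.
*[Ivan₃'s editor]₄* and the pronoun do not c-command one another → neither Principle B nor Principle C is at stake; coindexation permitted.
*Emil₅* and the pronoun do not c-command one another → neither Principle B nor Principle C is at stake; coindexation permitted.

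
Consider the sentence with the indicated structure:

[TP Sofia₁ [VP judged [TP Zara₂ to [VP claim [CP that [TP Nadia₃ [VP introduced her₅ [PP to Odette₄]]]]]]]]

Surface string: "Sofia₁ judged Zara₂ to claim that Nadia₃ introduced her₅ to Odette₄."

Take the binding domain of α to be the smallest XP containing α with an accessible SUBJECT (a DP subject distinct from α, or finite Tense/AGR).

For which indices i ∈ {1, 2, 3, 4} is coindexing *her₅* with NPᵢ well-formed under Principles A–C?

{1, 2}

*her* is a pronoun, so Principle B applies: it must be free in its binding domain.
Binding domain of *her₅*: the embedded TP, whose subject is Nadia₃.
*Sofia₁* c-commands the pronoun but from outside its binding domain, and is not c-commanded by it → coindexation permitted.
*Zara₂* c-commands the pronoun but from outside its binding domain, and is not c-commanded by it → coindexation permitted.
*Nadia₃* c-commands the pronoun within its binding domain → coindexation would violate Principle B.
*Odette₄*: the pronoun c-commands this R-expression → coindexation would violate Principle C on *Odette₄*.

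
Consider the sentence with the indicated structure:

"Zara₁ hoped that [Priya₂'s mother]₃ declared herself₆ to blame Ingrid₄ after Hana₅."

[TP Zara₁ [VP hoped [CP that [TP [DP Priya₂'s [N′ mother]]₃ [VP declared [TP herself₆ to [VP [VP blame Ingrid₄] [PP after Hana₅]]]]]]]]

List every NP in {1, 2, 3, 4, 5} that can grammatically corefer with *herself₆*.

{3}

*herself* is an anaphor, so Principle A applies: it must be bound in its binding domain.
Binding domain of *herself₆*: the embedded TP, whose subject is [Priya₂'s mother]₃.
*Zara₁* c-commands the anaphor but is outside its binding domain → cannot satisfy Principle A.
*Priya₂* does not c-command the anaphor → cannot bind it.
*[Priya₂'s mother]₃* c-commands the anaphor within its binding domain → licit binder.
*Ingrid₄* does not c-command the anaphor → cannot bind it.
*Hana₅* does not c-command the anaphor → cannot bind it.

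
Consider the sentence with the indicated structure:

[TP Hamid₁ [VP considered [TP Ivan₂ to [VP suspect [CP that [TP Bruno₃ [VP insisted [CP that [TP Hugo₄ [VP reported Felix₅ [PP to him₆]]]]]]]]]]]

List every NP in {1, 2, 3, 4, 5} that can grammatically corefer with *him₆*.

*him* is a pronoun, so Principle B applies: it must be free in its binding domain.
Binding domain of *him₆*: the embedded TP, whose subject is Hugo₄.
*Hamid₁* c-commands the pronoun but from outside its binding domain, and is not c-commanded by it → coindexation permitted.
*Ivan₂* c-commands the pronoun but from outside its binding domain, and is not c-commanded by it → coindexation permitted.
*Bruno₃* c-commands the pronoun but from outside its binding domain, and is not c-commanded by it → coindexation permitted.
*Hugo₄* c-commands the pronoun within its binding domain → coindexation would violate Principle B.
*Felix₅* c-commands the pronoun within its binding domain → coindexation would violate Principle B.

{1, 2, 3}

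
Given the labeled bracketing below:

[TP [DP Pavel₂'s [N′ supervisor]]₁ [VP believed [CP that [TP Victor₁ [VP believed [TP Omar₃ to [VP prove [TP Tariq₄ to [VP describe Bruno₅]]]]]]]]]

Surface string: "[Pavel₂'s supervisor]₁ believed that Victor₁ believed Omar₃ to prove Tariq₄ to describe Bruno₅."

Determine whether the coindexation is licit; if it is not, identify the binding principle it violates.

The two coindexed NPs are *[Pavel₂'s supervisor]₁* and *Victor₁*.
*Victor₁* is an R-expression. Principle C requires it to be free everywhere.
*[Pavel₂'s supervisor]₁* c-commands it and carries the same index.
The R-expression is bound → Principle C violation.

Principle C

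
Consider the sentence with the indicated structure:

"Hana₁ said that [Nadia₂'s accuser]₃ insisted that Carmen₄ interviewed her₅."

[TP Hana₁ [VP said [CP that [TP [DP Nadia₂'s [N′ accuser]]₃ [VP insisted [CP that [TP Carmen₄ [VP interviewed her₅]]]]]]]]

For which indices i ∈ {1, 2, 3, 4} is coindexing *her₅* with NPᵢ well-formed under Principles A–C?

*her* is a pronoun, so Principle B applies: it must be free in its binding domain.
Binding domain of *her₅*: the embedded TP, whose subject is Carmen₄.
*Hana₁* c-commands the pronoun but from outside its binding domain, and is not c-commanded by it → coindexation permitted.
*Nadia₂* and the pronoun do not c-command one another → neither Principle B nor Principle C is at stake; coindexation permitted.
*[Nadia₂'s accuser]₃* c-commands the pronoun but from outside its binding domain, and is not c-commanded by it → coindexation permitted.
*Carmen₄* c-commands the pronoun within its binding domain → coindexation would violate Principle B.

{1, 2, 3}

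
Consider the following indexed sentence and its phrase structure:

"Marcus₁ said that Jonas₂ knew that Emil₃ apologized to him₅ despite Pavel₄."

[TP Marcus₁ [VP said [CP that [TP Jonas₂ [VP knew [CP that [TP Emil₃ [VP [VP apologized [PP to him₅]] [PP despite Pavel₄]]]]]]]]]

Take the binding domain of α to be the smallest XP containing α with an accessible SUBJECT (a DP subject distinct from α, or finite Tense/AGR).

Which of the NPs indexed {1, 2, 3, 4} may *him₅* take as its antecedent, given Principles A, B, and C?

*him* is a pronoun, so Principle B applies: it must be free in its binding domain.
Binding domain of *him₅*: the embedded TP, whose subject is Emil₃.
*Marcus₁* c-commands the pronoun but from outside its binding domain, and is not c-commanded by it → coindexation permitted.
*Jonas₂* c-commands the pronoun but from outside its binding domain, and is not c-commanded by it → coindexation permitted.
*Emil₃* c-commands the pronoun within its binding domain → coindexation would violate Principle B.
*Pavel₄* and the pronoun do not c-command one another → neither Principle B nor Principle C is at stake; coindexation permitted.

{1, 2, 4}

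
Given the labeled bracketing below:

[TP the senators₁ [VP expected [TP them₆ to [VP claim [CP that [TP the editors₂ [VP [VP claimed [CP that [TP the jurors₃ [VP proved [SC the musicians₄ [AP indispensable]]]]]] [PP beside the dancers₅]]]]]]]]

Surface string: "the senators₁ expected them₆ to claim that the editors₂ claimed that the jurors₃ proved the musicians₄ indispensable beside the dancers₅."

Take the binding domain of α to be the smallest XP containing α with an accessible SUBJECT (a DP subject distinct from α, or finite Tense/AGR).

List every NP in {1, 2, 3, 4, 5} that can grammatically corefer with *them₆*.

*them* is a pronoun, so Principle B applies: it must be free in its binding domain.
Binding domain of *them₆*: the matrix TP, whose subject is the senators₁.
*the senators₁* c-commands the pronoun within its binding domain → coindexation would violate Principle B.
*the editors₂*: the pronoun c-commands this R-expression → coindexation would violate Principle C on *the editors₂*.
*the jurors₃*: the pronoun c-commands this R-expression → coindexation would violate Principle C on *the jurors₃*.
*the musicians₄*: the pronoun c-commands this R-expression → coindexation would violate Principle C on *the musicians₄*.
*the dancers₅*: the pronoun c-commands this R-expression → coindexation would violate Principle C on *the dancers₅*.

none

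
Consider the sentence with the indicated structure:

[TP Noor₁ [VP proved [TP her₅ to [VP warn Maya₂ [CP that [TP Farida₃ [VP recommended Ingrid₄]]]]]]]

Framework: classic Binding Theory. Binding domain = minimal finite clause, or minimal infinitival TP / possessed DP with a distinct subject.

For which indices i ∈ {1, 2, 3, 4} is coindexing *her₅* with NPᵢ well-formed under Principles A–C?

none

*her* is a pronoun, so Principle B applies: it must be free in its binding domain.
Binding domain of *her₅*: the matrix TP, whose subject is Noor₁.
*Noor₁* c-commands the pronoun within its binding domain → coindexation would violate Principle B.
*Maya₂*: the pronoun c-commands this R-expression → coindexation would violate Principle C on *Maya₂*.
*Farida₃*: the pronoun c-commands this R-expression → coindexation would violate Principle C on *Farida₃*.
*Ingrid₄*: the pronoun c-commands this R-expression → coindexation would violate Principle C on *Ingrid₄*.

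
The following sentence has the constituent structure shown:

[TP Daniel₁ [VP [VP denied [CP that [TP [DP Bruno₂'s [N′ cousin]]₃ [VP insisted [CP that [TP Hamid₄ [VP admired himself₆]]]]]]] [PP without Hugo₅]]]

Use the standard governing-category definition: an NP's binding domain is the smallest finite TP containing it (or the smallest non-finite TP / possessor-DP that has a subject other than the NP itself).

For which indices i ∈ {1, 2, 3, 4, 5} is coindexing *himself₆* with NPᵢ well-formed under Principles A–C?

{4}

*himself* is an anaphor, so Principle A applies: it must be bound in its binding domain.
Binding domain of *himself₆*: the embedded TP, whose subject is Hamid₄.
*Daniel₁* c-commands the anaphor but is outside its binding domain → cannot satisfy Principle A.
*Bruno₂* does not c-command the anaphor → cannot bind it.
*[Bruno₂'s cousin]₃* c-commands the anaphor but is outside its binding domain → cannot satisfy Principle A.
*Hamid₄* c-commands the anaphor within its binding domain → licit binder.
*Hugo₅* does not c-command the anaphor → cannot bind it.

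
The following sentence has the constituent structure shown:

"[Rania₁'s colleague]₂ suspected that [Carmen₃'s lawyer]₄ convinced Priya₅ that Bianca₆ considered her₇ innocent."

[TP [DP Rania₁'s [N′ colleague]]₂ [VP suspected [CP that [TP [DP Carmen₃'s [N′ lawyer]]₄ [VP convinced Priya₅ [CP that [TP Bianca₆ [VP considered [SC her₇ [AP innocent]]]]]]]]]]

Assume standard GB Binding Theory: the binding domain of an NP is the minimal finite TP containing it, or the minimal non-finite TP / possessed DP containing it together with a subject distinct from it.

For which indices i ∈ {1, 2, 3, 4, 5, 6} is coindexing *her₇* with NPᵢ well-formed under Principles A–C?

*her* is a pronoun, so Principle B applies: it must be free in its binding domain.
Binding domain of *her₇*: the embedded TP, whose subject is Bianca₆.
*Rania₁* and the pronoun do not c-command one another → neither Principle B nor Principle C is at stake; coindexation permitted.
*[Rania₁'s colleague]₂* c-commands the pronoun but from outside its binding domain, and is not c-commanded by it → coindexation permitted.
*Carmen₃* and the pronoun do not c-command one another → neither Principle B nor Principle C is at stake; coindexation permitted.
*[Carmen₃'s lawyer]₄* c-commands the pronoun but from outside its binding domain, and is not c-commanded by it → coindexation permitted.
*Priya₅* c-commands the pronoun but from outside its binding domain, and is not c-commanded by it → coindexation permitted.
*Bianca₆* c-commands the pronoun within its binding domain → coindexation would violate Principle B.

{1, 2, 3, 4, 5}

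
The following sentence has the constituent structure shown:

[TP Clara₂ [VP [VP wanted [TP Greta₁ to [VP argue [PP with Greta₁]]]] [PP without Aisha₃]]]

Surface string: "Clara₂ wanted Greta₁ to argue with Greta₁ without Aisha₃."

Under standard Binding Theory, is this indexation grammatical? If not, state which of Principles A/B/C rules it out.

Principle C

The two coindexed NPs are *Greta₁* (the higher occurrence) and *Greta₁* (the lower occurrence).
*Greta₁* (the lower occurrence) is an R-expression. Principle C requires it to be free everywhere.
*Greta₁* (the higher occurrence) c-commands it and carries the same index.
The R-expression is bound → Principle C violation.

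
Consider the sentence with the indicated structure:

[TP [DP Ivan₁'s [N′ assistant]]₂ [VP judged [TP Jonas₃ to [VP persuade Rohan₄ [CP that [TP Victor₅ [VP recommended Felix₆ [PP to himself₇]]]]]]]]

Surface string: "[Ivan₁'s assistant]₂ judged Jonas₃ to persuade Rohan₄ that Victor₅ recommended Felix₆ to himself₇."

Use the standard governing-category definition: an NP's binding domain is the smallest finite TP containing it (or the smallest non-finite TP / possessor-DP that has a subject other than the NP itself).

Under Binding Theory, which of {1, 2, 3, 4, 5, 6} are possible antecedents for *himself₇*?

*himself* is an anaphor, so Principle A applies: it must be bound in its binding domain.
Binding domain of *himself₇*: the embedded TP, whose subject is Victor₅.
*Ivan₁* does not c-command the anaphor → cannot bind it.
*[Ivan₁'s assistant]₂* c-commands the anaphor but is outside its binding domain → cannot satisfy Principle A.
*Jonas₃* c-commands the anaphor but is outside its binding domain → cannot satisfy Principle A.
*Rohan₄* c-commands the anaphor but is outside its binding domain → cannot satisfy Principle A.
*Victor₅* c-commands the anaphor within its binding domain → licit binder.
*Felix₆* c-commands the anaphor within its binding domain → licit binder.

{5, 6}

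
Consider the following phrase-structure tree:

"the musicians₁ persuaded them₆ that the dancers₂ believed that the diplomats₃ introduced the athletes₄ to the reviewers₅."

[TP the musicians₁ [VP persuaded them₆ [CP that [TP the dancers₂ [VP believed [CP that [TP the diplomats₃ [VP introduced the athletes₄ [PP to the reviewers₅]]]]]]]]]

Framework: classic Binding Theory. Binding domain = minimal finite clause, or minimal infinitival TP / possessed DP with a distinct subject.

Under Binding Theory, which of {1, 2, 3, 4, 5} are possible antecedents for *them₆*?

none

*them* is a pronoun, so Principle B applies: it must be free in its binding domain.
Binding domain of *them₆*: the matrix TP, whose subject is the musicians₁.
*the musicians₁* c-commands the pronoun within its binding domain → coindexation would violate Principle B.
*the dancers₂*: the pronoun c-commands this R-expression → coindexation would violate Principle C on *the dancers₂*.
*the diplomats₃*: the pronoun c-commands this R-expression → coindexation would violate Principle C on *the diplomats₃*.
*the athletes₄*: the pronoun c-commands this R-expression → coindexation would violate Principle C on *the athletes₄*.
*the reviewers₅*: the pronoun c-commands this R-expression → coindexation would violate Principle C on *the reviewers₅*.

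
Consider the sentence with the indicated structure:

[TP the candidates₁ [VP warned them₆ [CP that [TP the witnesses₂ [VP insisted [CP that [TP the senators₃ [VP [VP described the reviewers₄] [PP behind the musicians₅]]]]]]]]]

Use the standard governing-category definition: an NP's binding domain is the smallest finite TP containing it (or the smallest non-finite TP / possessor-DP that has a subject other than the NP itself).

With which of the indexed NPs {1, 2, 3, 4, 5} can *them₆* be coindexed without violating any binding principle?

*them* is a pronoun, so Principle B applies: it must be free in its binding domain.
Binding domain of *them₆*: the matrix TP, whose subject is the candidates₁.
*the candidates₁* c-commands the pronoun within its binding domain → coindexation would violate Principle B.
*the witnesses₂*: the pronoun c-commands this R-expression → coindexation would violate Principle C on *the witnesses₂*.
*the senators₃*: the pronoun c-commands this R-expression → coindexation would violate Principle C on *the senators₃*.
*the reviewers₄*: the pronoun c-commands this R-expression → coindexation would violate Principle C on *the reviewers₄*.
*the musicians₅*: the pronoun c-commands this R-expression → coindexation would violate Principle C on *the musicians₅*.

none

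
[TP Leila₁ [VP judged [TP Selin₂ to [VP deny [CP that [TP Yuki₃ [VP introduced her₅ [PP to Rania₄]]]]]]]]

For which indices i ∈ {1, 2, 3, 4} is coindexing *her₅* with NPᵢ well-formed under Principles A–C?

{1, 2}

*her* is a pronoun, so Principle B applies: it must be free in its binding domain.
Binding domain of *her₅*: the embedded TP, whose subject is Yuki₃.
*Leila₁* c-commands the pronoun but from outside its binding domain, and is not c-commanded by it → coindexation permitted.
*Selin₂* c-commands the pronoun but from outside its binding domain, and is not c-commanded by it → coindexation permitted.
*Yuki₃* c-commands the pronoun within its binding domain → coindexation would violate Principle B.
*Rania₄*: the pronoun c-commands this R-expression → coindexation would violate Principle C on *Rania₄*.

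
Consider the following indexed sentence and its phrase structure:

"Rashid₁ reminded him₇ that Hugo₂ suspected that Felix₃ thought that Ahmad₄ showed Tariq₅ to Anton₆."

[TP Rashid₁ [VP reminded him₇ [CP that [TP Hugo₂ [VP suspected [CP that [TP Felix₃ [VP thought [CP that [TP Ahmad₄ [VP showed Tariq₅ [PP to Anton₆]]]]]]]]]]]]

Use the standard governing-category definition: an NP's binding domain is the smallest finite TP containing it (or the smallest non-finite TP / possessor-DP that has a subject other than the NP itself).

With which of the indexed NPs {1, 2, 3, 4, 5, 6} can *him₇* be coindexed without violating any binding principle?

none

*him* is a pronoun, so Principle B applies: it must be free in its binding domain.
Binding domain of *him₇*: the matrix TP, whose subject is Rashid₁.
*Rashid₁* c-commands the pronoun within its binding domain → coindexation would violate Principle B.
*Hugo₂*: the pronoun c-commands this R-expression → coindexation would violate Principle C on *Hugo₂*.
*Felix₃*: the pronoun c-commands this R-expression → coindexation would violate Principle C on *Felix₃*.
*Ahmad₄*: the pronoun c-commands this R-expression → coindexation would violate Principle C on *Ahmad₄*.
*Tariq₅*: the pronoun c-commands this R-expression → coindexation would violate Principle C on *Tariq₅*.
*Anton₆*: the pronoun c-commands this R-expression → coindexation would violate Principle C on *Anton₆*.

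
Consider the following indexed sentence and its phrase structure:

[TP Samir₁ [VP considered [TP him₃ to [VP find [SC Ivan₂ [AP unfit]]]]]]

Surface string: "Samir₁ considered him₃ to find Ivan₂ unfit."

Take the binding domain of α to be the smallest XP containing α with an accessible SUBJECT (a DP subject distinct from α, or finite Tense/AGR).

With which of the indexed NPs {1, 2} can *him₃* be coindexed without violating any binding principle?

*him* is a pronoun, so Principle B applies: it must be free in its binding domain.
Binding domain of *him₃*: the matrix TP, whose subject is Samir₁.
*Samir₁* c-commands the pronoun within its binding domain → coindexation would violate Principle B.
*Ivan₂*: the pronoun c-commands this R-expression → coindexation would violate Principle C on *Ivan₂*.

none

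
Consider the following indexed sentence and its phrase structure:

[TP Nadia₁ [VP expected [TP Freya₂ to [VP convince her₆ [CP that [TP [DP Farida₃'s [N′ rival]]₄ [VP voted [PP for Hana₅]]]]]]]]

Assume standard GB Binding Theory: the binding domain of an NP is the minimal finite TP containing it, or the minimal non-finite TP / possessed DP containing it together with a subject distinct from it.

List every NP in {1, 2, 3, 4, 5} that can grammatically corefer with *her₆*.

{1}

*her* is a pronoun, so Principle B applies: it must be free in its binding domain.
Binding domain of *her₆*: the embedded TP, whose subject is Freya₂.
*Nadia₁* c-commands the pronoun but from outside its binding domain, and is not c-commanded by it → coindexation permitted.
*Freya₂* c-commands the pronoun within its binding domain → coindexation would violate Principle B.
*Farida₃*: the pronoun c-commands this R-expression → coindexation would violate Principle C on *Farida₃*.
*[Farida₃'s rival]₄*: the pronoun c-commands this R-expression → coindexation would violate Principle C on *[Farida₃'s rival]₄*.
*Hana₅*: the pronoun c-commands this R-expression → coindexation would violate Principle C on *Hana₅*.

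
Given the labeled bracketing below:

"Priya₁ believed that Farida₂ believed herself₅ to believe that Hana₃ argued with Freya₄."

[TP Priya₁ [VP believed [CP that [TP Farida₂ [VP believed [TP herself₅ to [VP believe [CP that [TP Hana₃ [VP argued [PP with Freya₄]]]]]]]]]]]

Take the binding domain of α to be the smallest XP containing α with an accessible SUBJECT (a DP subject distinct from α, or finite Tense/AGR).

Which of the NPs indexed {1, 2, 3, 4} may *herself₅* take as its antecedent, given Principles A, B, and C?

{2}

*herself* is an anaphor, so Principle A applies: it must be bound in its binding domain.
Binding domain of *herself₅*: the embedded TP, whose subject is Farida₂.
*Priya₁* c-commands the anaphor but is outside its binding domain → cannot satisfy Principle A.
*Farida₂* c-commands the anaphor within its binding domain → licit binder.
*Hana₃* does not c-command the anaphor → cannot bind it.
*Freya₄* does not c-command the anaphor → cannot bind it.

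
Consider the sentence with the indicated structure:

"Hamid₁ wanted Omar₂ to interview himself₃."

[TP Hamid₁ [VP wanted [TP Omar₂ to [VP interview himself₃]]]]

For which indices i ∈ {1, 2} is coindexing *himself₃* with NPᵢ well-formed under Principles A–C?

*himself* is an anaphor, so Principle A applies: it must be bound in its binding domain.
Binding domain of *himself₃*: the embedded TP, whose subject is Omar₂.
*Hamid₁* c-commands the anaphor but is outside its binding domain → cannot satisfy Principle A.
*Omar₂* c-commands the anaphor within its binding domain → licit binder.

{2}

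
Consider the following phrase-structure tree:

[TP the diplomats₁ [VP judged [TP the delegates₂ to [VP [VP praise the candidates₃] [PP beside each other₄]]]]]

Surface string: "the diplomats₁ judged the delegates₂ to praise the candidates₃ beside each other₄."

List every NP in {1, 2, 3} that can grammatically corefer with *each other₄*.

*each other* is an anaphor, so Principle A applies: it must be bound in its binding domain.
Binding domain of *each other₄*: the embedded TP, whose subject is the delegates₂.
*the diplomats₁* c-commands the anaphor but is outside its binding domain → cannot satisfy Principle A.
*the delegates₂* c-commands the anaphor within its binding domain → licit binder.
*the candidates₃* does not c-command the anaphor → cannot bind it.

{2}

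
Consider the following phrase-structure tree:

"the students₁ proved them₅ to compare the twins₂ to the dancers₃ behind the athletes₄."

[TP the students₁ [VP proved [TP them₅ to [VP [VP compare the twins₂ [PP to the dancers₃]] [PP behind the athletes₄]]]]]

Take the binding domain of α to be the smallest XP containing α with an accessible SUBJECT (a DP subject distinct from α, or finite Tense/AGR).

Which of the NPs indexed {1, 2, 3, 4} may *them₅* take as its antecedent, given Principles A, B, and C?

*them* is a pronoun, so Principle B applies: it must be free in its binding domain.
Binding domain of *them₅*: the matrix TP, whose subject is the students₁.
*the students₁* c-commands the pronoun within its binding domain → coindexation would violate Principle B.
*the twins₂*: the pronoun c-commands this R-expression → coindexation would violate Principle C on *the twins₂*.
*the dancers₃*: the pronoun c-commands this R-expression → coindexation would violate Principle C on *the dancers₃*.
*the athletes₄*: the pronoun c-commands this R-expression → coindexation would violate Principle C on *the athletes₄*.

none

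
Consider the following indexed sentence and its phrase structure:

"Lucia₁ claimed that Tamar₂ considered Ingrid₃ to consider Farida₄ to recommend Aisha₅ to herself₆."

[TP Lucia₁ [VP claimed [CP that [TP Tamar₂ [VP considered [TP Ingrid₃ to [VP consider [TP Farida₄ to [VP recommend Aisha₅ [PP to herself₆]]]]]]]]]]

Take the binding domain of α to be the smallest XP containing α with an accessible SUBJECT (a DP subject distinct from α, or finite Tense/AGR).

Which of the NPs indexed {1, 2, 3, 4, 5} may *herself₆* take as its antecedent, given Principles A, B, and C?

{4, 5}

*herself* is an anaphor, so Principle A applies: it must be bound in its binding domain.
Binding domain of *herself₆*: the embedded TP, whose subject is Farida₄.
*Lucia₁* c-commands the anaphor but is outside its binding domain → cannot satisfy Principle A.
*Tamar₂* c-commands the anaphor but is outside its binding domain → cannot satisfy Principle A.
*Ingrid₃* c-commands the anaphor but is outside its binding domain → cannot satisfy Principle A.
*Farida₄* c-commands the anaphor within its binding domain → licit binder.
*Aisha₅* c-commands the anaphor within its binding domain → licit binder.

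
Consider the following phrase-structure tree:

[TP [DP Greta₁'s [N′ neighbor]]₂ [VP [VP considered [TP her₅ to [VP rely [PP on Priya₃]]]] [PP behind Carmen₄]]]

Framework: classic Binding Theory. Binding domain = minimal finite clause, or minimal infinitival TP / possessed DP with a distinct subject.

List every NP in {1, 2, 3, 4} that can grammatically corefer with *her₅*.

{1, 4}

*her* is a pronoun, so Principle B applies: it must be free in its binding domain.
Binding domain of *her₅*: the matrix TP, whose subject is [Greta₁'s neighbor]₂.
*Greta₁* and the pronoun do not c-command one another → neither Principle B nor Principle C is at stake; coindexation permitted.
*[Greta₁'s neighbor]₂* c-commands the pronoun within its binding domain → coindexation would violate Principle B.
*Priya₃*: the pronoun c-commands this R-expression → coindexation would violate Principle C on *Priya₃*.
*Carmen₄* and the pronoun do not c-command one another → neither Principle B nor Principle C is at stake; coindexation permitted.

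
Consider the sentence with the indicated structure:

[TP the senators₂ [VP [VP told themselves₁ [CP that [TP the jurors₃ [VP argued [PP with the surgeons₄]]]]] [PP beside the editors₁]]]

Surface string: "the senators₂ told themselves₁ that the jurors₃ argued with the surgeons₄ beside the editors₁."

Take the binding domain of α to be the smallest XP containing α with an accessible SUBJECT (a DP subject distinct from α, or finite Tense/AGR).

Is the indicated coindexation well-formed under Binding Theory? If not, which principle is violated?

The two coindexed NPs are *the editors₁* and *themselves₁*.
*themselves₁* is an anaphor. Principle A requires it to be bound within its binding domain — the matrix TP, whose subject is the senators₂.
Within that domain it is c-commanded by *the senators₂*, which does not share its index.
*the editors₁* does not c-command the anaphor at all.
The anaphor is unbound in its domain → Principle A violation.

Principle A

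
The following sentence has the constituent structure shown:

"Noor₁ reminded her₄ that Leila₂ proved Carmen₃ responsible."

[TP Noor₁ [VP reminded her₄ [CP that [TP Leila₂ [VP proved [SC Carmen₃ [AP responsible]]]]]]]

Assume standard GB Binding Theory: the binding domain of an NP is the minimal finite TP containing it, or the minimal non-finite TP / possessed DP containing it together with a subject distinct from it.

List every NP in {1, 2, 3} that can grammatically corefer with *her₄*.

none

*her* is a pronoun, so Principle B applies: it must be free in its binding domain.
Binding domain of *her₄*: the matrix TP, whose subject is Noor₁.
*Noor₁* c-commands the pronoun within its binding domain → coindexation would violate Principle B.
*Leila₂*: the pronoun c-commands this R-expression → coindexation would violate Principle C on *Leila₂*.
*Carmen₃*: the pronoun c-commands this R-expression → coindexation would violate Principle C on *Carmen₃*.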